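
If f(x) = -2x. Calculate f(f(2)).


f(2) = -4
f(-4) = 8

8


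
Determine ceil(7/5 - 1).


7/5 = 1.4
1.4 - 1 = 0.4
ceil(0.4) = 1

1


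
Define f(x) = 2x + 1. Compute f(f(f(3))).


31


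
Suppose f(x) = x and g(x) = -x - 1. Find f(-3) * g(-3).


-6


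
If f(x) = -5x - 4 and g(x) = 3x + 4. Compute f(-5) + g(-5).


f(-5) = 21
g(-5) = -11
Sum = 10

10


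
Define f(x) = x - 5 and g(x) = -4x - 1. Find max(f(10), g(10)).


f(10) = 5
g(10) = -41
max = 5

5


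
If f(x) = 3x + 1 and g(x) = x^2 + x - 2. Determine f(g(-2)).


1


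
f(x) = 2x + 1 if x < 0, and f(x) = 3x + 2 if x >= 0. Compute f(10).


10 satisfies x >= 0
f(10) = 32

32


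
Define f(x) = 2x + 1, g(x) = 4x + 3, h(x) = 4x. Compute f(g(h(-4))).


h(-4) = -16
g(-16) = -61
f(-61) = -121

-121


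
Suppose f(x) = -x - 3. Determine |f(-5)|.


f(-5) = 2
|2| = 2

2


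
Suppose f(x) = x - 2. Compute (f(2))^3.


f(2) = 0
(0)^3 = 0

0


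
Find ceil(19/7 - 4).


19/7 = 2.7143
2.7143 - 4 = -1.2857
ceil(-1.2857) = -1

-1


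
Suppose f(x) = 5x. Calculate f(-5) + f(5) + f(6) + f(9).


f(-5) = -25
f(5) = 25
f(6) = 30
f(9) = 45
Sum = 75

75


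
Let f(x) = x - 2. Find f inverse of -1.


Solve x - 2 = -1
x = (-1 + 2) / 1 = 1

1


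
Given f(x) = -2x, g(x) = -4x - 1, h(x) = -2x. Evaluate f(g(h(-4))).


h(-4) = 8
g(8) = -33
f(-33) = 66

66


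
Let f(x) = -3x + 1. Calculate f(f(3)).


f(3) = -8
f(-8) = 25

25


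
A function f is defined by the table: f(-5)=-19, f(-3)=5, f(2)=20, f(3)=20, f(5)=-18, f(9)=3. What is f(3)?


Reading from the table at x = 3

20


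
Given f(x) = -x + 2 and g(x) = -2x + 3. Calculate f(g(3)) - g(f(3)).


f(g(3)) = 5
g(f(3)) = 5
Difference = 0

0


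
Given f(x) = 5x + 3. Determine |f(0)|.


f(0) = 3
|3| = 3

3


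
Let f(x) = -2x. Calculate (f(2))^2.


f(2) = -4
(-4)^2 = 16

16


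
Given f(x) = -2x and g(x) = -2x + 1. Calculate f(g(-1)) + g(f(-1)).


-9


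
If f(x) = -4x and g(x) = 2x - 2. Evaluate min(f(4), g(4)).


f(4) = -16
g(4) = 6
min = -16

-16


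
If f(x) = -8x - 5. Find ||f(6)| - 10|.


f(6) = -53
|-53| = 53
|53 - 10| = 43

43


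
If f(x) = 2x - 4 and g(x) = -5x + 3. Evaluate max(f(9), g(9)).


f(9) = 14
g(9) = -42
max = 14

14


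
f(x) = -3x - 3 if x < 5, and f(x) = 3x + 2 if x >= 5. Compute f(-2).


-2 satisfies x < 5
f(-2) = 3

3


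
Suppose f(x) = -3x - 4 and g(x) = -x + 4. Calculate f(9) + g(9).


f(9) = -31
g(9) = -5
Sum = -36

-36


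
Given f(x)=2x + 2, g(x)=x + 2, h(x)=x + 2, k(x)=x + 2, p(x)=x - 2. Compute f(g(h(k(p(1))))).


p(1) = -1
k(-1) = 1
h(1) = 3
g(3) = 5
f(5) = 12

12


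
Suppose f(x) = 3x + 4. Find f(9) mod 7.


f(9) = 31
31 mod 7 = 3

3


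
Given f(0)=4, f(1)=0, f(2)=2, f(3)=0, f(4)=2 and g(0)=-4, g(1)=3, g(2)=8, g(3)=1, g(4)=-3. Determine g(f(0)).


f(0) = 4
g(4) = -3

-3


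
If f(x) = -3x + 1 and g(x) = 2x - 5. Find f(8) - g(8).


f(8) = -23
g(8) = 11
Difference = -34

-34


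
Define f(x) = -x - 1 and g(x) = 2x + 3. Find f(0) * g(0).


f(0) = -1
g(0) = 3
Product = -3

-3


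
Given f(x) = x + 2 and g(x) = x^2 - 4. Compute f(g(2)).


g(2) = 0
f(0) = 2

2


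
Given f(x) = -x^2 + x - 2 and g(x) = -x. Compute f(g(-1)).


g(-1) = 1
f(1) = (-1)*(1)^2 + 1*(1) - 2 = -2

-2


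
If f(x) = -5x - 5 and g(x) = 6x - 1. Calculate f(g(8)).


-240


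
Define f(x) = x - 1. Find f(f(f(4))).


f(4) = 3
f(3) = 2
f(2) = 1

1


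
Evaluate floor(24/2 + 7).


24/2 = 12
12 + 7 = 19
floor(19) = 19

19


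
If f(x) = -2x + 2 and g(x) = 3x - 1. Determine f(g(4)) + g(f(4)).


f(g(4)) = -20
g(f(4)) = -19
Sum = -39

-39


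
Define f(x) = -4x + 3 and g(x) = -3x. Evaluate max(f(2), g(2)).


f(2) = -5
g(2) = -6
max = -5

-5


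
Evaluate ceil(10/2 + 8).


10/2 = 5
5 + 8 = 13
ceil(13) = 13

13


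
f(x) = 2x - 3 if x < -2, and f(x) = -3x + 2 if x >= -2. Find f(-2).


-2 satisfies x >= -2
f(-2) = 8

8


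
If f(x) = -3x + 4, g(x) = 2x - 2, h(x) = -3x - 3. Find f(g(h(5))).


118


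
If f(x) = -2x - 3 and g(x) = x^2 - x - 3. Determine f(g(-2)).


g(-2) = 3
f(3) = -9

-9


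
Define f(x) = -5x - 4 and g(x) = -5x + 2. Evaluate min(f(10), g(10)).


f(10) = -54
g(10) = -48
min = -54

-54


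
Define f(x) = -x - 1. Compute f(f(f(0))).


f(0) = -1
f(-1) = 0
f(0) = -1

-1


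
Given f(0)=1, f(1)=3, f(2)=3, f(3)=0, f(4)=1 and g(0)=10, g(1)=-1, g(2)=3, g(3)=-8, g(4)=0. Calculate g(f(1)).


f(1) = 3
g(3) = -8

-8


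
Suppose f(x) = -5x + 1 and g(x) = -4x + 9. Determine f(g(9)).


g(9) = -27
f(-27) = 136

136


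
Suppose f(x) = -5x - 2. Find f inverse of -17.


Solve -5x - 2 = -17
x = (-17 + 2) / (-5) = 3

3


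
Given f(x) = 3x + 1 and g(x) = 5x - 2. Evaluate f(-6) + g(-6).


f(-6) = -17
g(-6) = -32
Sum = -49

-49


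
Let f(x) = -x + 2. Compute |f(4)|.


2


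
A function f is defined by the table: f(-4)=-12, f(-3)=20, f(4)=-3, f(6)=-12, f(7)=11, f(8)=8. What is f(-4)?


Reading from the table at x = -4

-12


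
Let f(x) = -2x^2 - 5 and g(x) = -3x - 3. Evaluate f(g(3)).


g(3) = -12
f(-12) = (-2)*(-12)^2 - 5 = -293

-293


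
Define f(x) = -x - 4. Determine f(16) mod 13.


6


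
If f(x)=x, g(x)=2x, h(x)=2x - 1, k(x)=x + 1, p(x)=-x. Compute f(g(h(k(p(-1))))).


p(-1) = 1
k(1) = 2
h(2) = 3
g(3) = 6
f(6) = 6

6


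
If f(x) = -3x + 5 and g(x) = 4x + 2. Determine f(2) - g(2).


f(2) = -1
g(2) = 10
Difference = -11

-11


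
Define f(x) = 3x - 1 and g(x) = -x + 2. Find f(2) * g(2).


f(2) = 5
g(2) = 0
Product = 0

0


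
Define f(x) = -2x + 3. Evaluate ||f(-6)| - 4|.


11


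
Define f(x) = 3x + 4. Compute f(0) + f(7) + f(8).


f(0) = 4
f(7) = 25
f(8) = 28
Sum = 57

57


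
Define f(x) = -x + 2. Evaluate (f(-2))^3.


f(-2) = 4
(4)^3 = 64

64


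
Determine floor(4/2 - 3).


4/2 = 2
2 - 3 = -1
floor(-1) = -1

-1


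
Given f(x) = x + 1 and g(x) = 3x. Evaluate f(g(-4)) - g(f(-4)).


f(g(-4)) = -11
g(f(-4)) = -9
Difference = -2

-2


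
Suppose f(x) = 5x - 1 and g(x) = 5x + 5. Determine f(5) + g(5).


f(5) = 24
g(5) = 30
Sum = 54

54


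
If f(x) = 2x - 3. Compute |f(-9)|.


f(-9) = -21
|-21| = 21

21


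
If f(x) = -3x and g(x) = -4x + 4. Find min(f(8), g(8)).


f(8) = -24
g(8) = -28
min = -28

-28


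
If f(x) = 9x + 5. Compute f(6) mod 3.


f(6) = 59
59 mod 3 = 2

2


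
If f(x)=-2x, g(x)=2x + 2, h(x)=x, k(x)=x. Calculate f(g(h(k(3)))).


k(3) = 3
h(3) = 3
g(3) = 8
f(8) = -16

-16


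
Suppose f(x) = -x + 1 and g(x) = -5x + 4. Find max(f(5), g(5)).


f(5) = -4
g(5) = -21
max = -4

-4


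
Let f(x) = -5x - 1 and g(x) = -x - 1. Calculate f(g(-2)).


-6


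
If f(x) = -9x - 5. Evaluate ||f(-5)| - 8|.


f(-5) = 40
|40| = 40
|40 - 8| = 32

32


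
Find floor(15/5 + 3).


15/5 = 3
3 + 3 = 6
floor(6) = 6

6


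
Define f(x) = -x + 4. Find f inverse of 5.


-1


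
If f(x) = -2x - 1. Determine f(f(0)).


f(0) = -1
f(-1) = 1

1


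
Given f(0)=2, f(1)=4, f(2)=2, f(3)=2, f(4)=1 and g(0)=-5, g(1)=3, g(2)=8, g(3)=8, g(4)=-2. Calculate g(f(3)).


f(3) = 2
g(2) = 8

8


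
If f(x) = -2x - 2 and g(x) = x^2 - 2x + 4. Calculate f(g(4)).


g(4) = 12
f(12) = -26

-26


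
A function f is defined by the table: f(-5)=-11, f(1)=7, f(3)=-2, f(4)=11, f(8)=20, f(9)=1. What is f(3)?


Reading from the table at x = 3

-2


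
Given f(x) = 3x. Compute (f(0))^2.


f(0) = 0
(0)^2 = 0

0


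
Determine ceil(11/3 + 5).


11/3 = 3.6667
3.6667 + 5 = 8.6667
ceil(8.6667) = 9

9


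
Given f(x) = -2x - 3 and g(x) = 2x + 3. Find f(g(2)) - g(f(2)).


f(g(2)) = -17
g(f(2)) = -11
Difference = -6

-6


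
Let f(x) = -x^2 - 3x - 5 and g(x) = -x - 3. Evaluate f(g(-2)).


g(-2) = -1
f(-1) = (-1)*(-1)^2 - 3*(-1) - 5 = -3

-3


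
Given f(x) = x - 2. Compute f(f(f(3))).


-3


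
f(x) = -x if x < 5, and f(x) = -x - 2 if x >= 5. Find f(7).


7 satisfies x >= 5
f(7) = -9

-9


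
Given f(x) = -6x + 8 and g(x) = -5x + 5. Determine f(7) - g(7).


f(7) = -34
g(7) = -30
Difference = -4

-4


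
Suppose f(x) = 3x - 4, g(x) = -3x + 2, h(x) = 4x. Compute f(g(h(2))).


h(2) = 8
g(8) = -22
f(-22) = -70

-70


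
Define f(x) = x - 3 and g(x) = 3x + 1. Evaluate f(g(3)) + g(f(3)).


8


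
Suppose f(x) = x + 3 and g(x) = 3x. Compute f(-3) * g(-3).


f(-3) = 0
g(-3) = -9
Product = 0

0


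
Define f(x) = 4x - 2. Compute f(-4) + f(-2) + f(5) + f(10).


f(-4) = -18
f(-2) = -10
f(5) = 18
f(10) = 38
Sum = 28

28


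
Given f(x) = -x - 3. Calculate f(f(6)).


f(6) = -9
f(-9) = 6

6


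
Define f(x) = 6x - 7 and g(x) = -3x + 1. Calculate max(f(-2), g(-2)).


f(-2) = -19
g(-2) = 7
max = 7

7


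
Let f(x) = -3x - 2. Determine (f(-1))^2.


f(-1) = 1
(1)^2 = 1

1


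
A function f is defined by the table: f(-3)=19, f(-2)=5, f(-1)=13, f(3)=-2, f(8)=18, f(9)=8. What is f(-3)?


Reading from the table at x = -3

19


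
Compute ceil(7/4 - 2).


7/4 = 1.75
1.75 - 2 = -0.25
ceil(-0.25) = 0

0


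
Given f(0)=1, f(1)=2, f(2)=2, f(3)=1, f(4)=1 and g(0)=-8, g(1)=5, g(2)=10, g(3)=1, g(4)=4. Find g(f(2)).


f(2) = 2
g(2) = 10

10


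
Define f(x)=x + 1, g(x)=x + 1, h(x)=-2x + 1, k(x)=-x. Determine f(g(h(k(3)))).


9


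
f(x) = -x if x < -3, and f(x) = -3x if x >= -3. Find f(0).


0 satisfies x >= -3
f(0) = 0

0


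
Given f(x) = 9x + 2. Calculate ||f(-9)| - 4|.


75


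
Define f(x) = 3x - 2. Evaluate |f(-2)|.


8


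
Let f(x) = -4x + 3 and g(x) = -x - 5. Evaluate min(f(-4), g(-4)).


f(-4) = 19
g(-4) = -1
min = -1

-1


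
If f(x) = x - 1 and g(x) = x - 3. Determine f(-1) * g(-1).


f(-1) = -2
g(-1) = -4
Product = 8

8


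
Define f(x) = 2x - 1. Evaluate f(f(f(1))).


f(1) = 1
f(1) = 1
f(1) = 1

1


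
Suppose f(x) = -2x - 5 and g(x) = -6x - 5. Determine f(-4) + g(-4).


f(-4) = 3
g(-4) = 19
Sum = 22

22


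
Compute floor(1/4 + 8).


1/4 = 0.25
0.25 + 8 = 8.25
floor(8.25) = 8

8


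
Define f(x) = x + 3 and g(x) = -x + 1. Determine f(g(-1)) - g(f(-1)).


f(g(-1)) = 5
g(f(-1)) = -1
Difference = 6

6


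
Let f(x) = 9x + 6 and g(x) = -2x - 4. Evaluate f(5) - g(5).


f(5) = 51
g(5) = -14
Difference = 65

65


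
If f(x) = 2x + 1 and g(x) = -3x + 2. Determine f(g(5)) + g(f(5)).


-56


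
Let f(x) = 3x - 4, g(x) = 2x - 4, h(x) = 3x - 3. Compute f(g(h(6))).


h(6) = 15
g(15) = 26
f(26) = 74

74


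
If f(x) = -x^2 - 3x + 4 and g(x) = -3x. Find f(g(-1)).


g(-1) = 3
f(3) = (-1)*(3)^2 - 3*(3) + 4 = -14

-14


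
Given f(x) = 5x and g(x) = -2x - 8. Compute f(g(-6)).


g(-6) = 4
f(4) = 20

20


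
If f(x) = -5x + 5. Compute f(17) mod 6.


f(17) = -80
-80 mod 6 = 4

4


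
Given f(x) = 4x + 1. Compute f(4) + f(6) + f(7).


f(4) = 17
f(6) = 25
f(7) = 29
Sum = 71

71


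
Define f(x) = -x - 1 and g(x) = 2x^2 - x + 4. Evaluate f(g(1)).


g(1) = 5
f(5) = -6

-6


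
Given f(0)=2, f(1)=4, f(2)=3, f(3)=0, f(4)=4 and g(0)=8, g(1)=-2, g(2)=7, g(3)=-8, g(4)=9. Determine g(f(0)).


f(0) = 2
g(2) = 7

7


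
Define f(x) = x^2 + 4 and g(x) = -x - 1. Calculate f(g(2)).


g(2) = -3
f(-3) = 1*(-3)^2 + 4 = 13

13


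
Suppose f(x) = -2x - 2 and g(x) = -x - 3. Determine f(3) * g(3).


48


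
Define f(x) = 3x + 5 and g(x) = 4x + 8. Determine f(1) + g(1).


f(1) = 8
g(1) = 12
Sum = 20

20


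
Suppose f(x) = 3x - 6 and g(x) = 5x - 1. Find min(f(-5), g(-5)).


f(-5) = -21
g(-5) = -26
min = -26

-26


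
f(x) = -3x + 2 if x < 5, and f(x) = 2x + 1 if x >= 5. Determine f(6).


6 satisfies x >= 5
f(6) = 13

13


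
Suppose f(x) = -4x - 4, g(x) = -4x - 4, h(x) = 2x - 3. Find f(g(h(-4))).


-164


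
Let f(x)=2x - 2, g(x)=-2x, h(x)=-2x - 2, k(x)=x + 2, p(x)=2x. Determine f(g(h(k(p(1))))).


38


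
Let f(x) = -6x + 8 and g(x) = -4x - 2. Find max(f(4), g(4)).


-16


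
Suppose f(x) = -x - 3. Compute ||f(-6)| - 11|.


f(-6) = 3
|3| = 3
|3 - 11| = 8

8


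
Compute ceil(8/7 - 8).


8/7 = 1.1429
1.1429 - 8 = -6.8571
ceil(-6.8571) = -6

-6


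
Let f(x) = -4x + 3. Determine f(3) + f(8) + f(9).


f(3) = -9
f(8) = -29
f(9) = -33
Sum = -71

-71


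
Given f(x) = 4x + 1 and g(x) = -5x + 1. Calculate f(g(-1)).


25


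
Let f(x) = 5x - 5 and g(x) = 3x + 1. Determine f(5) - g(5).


f(5) = 20
g(5) = 16
Difference = 4

4


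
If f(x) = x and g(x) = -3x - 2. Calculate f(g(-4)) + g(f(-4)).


f(g(-4)) = 10
g(f(-4)) = 10
Sum = 20

20


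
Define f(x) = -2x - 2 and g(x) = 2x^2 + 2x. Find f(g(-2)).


g(-2) = 4
f(4) = -10

-10


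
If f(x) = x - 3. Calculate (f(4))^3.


f(4) = 1
(1)^3 = 1

1


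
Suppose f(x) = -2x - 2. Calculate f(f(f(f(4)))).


f(4) = -10
f(-10) = 18
f(18) = -38
f(-38) = 74

74


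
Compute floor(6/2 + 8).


6/2 = 3
3 + 8 = 11
floor(11) = 11

11


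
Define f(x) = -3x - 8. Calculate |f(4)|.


f(4) = -20
|-20| = 20

20


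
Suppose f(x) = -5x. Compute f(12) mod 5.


0


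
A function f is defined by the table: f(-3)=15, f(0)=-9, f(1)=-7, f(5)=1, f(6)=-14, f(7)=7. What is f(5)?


Reading from the table at x = 5

1


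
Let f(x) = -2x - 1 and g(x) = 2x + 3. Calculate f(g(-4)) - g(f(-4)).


f(g(-4)) = 9
g(f(-4)) = 17
Difference = -8

-8


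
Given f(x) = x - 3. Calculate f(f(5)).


f(5) = 2
f(2) = -1

-1


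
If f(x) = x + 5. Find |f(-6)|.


1


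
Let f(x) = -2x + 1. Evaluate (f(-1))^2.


f(-1) = 3
(3)^2 = 9

9


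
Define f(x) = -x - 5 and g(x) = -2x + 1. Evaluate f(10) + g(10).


-34


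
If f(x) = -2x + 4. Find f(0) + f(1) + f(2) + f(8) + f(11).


-24


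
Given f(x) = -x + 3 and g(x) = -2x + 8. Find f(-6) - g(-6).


-11


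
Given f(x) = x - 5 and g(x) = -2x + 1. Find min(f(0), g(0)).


f(0) = -5
g(0) = 1
min = -5

-5


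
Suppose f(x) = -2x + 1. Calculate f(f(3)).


11


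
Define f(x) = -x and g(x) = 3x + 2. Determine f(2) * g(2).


f(2) = -2
g(2) = 8
Product = -16

-16


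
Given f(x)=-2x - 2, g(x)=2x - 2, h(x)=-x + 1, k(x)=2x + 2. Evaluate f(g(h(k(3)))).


k(3) = 8
h(8) = -7
g(-7) = -16
f(-16) = 30

30


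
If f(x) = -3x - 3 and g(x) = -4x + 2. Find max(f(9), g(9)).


-30


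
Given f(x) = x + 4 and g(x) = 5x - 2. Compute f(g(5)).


27


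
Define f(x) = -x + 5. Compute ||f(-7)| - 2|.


f(-7) = 12
|12| = 12
|12 - 2| = 10

10


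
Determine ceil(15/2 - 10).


15/2 = 7.5
7.5 - 10 = -2.5
ceil(-2.5) = -2

-2


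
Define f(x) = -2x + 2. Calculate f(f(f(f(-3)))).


-58


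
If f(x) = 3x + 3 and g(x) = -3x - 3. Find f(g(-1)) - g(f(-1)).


f(g(-1)) = 3
g(f(-1)) = -3
Difference = 6

6


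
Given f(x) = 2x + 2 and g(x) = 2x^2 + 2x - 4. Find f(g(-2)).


g(-2) = 0
f(0) = 2

2


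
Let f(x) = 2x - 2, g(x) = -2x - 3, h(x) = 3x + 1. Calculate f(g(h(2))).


h(2) = 7
g(7) = -17
f(-17) = -36

-36


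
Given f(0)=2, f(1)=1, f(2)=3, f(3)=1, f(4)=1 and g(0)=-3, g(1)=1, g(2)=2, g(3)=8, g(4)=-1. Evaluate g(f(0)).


f(0) = 2
g(2) = 2

2


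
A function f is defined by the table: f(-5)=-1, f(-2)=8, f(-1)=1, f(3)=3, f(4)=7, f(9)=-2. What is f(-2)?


Reading from the table at x = -2

8


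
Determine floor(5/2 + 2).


5/2 = 2.5
2.5 + 2 = 4.5
floor(4.5) = 4

4


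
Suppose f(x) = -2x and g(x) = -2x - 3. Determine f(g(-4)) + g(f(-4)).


f(g(-4)) = -10
g(f(-4)) = -19
Sum = -29

-29


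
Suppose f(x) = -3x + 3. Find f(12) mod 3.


f(12) = -33
-33 mod 3 = 0

0


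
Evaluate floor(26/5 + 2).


26/5 = 5.2
5.2 + 2 = 7.2
floor(7.2) = 7

7


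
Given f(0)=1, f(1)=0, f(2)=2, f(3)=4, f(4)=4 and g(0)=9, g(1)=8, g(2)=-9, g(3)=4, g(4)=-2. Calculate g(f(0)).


f(0) = 1
g(1) = 8

8


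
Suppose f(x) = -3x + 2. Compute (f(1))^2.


1


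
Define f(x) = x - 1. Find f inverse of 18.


Solve x - 1 = 18
x = (18 + 1) / 1 = 19

19


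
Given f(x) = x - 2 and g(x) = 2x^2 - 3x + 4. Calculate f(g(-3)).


29


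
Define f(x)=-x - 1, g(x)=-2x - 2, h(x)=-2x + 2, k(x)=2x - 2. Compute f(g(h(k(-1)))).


k(-1) = -4
h(-4) = 10
g(10) = -22
f(-22) = 21

21


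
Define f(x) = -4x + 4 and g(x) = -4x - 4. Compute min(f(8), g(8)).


f(8) = -28
g(8) = -36
min = -36

-36


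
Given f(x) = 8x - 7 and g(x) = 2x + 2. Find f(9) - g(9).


f(9) = 65
g(9) = 20
Difference = 45

45


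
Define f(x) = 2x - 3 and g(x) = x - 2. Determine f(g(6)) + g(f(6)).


f(g(6)) = 5
g(f(6)) = 7
Sum = 12

12


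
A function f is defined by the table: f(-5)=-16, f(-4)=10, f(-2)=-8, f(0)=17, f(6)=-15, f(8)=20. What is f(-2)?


-8


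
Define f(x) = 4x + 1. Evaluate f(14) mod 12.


9


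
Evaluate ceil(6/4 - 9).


6/4 = 1.5
1.5 - 9 = -7.5
ceil(-7.5) = -7

-7


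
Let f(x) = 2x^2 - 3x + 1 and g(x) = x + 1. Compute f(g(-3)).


g(-3) = -2
f(-2) = 2*(-2)^2 - 3*(-2) + 1 = 15

15


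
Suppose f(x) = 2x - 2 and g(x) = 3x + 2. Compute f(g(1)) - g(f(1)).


f(g(1)) = 8
g(f(1)) = 2
Difference = 6

6


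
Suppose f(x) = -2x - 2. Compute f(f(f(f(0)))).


f(0) = -2
f(-2) = 2
f(2) = -6
f(-6) = 10

10


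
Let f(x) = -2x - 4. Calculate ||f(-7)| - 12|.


2


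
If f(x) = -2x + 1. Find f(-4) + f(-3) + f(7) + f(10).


-16


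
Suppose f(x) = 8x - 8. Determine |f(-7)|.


64


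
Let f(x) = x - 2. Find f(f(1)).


-3


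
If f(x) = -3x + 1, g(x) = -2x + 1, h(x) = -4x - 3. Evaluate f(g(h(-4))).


h(-4) = 13
g(13) = -25
f(-25) = 76

76


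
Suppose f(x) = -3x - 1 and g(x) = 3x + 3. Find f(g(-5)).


g(-5) = -12
f(-12) = 35

35


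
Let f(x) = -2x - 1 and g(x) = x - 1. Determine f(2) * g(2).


-5


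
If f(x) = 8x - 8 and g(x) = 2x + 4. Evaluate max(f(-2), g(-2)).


f(-2) = -24
g(-2) = 0
max = 0

0


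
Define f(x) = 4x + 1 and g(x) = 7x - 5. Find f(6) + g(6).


f(6) = 25
g(6) = 37
Sum = 62

62


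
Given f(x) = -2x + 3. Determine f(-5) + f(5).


6


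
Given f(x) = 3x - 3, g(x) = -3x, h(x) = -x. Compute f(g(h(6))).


h(6) = -6
g(-6) = 18
f(18) = 51

51


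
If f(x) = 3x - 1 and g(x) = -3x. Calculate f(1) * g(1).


f(1) = 2
g(1) = -3
Product = -6

-6


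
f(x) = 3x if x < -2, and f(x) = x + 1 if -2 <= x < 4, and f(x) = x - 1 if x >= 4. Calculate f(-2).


-2 satisfies -2 <= x < 4
f(-2) = -1

-1


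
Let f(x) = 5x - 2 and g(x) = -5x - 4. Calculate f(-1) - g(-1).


-8


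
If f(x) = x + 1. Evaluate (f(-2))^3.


f(-2) = -1
(-1)^3 = -1

-1


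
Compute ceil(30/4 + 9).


17


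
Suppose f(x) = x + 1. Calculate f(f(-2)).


f(-2) = -1
f(-1) = 0

0


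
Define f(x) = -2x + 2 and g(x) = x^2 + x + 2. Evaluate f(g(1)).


g(1) = 4
f(4) = -6

-6


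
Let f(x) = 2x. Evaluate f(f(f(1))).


f(1) = 2
f(2) = 4
f(4) = 8

8


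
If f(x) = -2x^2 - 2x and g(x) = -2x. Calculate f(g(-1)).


g(-1) = 2
f(2) = (-2)*(2)^2 - 2*(2) = -12

-12


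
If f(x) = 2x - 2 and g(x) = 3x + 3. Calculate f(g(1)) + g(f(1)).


f(g(1)) = 10
g(f(1)) = 3
Sum = 13

13


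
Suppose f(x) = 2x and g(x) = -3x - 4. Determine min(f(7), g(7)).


-25


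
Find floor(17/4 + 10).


17/4 = 4.25
4.25 + 10 = 14.25
floor(14.25) = 14

14


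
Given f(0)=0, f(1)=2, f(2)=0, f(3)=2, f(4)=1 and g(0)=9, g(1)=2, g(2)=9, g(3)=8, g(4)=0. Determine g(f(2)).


f(2) = 0
g(0) = 9

9


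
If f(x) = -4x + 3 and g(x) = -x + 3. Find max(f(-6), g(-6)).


f(-6) = 27
g(-6) = 9
max = 27

27


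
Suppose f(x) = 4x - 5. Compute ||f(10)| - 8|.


27


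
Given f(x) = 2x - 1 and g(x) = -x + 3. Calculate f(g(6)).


g(6) = -3
f(-3) = -7

-7


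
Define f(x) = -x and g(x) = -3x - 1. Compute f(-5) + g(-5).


f(-5) = 5
g(-5) = 14
Sum = 19

19


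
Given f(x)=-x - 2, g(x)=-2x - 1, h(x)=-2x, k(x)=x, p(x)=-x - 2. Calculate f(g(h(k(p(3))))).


p(3) = -5
k(-5) = -5
h(-5) = 10
g(10) = -21
f(-21) = 19

19


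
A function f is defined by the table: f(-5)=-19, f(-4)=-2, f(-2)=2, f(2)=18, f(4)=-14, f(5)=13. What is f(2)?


Reading from the table at x = 2

18


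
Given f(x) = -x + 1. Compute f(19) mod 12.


f(19) = -18
-18 mod 12 = 6

6


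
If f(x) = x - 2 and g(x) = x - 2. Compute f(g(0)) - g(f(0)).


f(g(0)) = -4
g(f(0)) = -4
Difference = 0

0


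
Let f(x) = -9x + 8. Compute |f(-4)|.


f(-4) = 44
|44| = 44

44


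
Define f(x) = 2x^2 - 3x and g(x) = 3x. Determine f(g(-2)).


90


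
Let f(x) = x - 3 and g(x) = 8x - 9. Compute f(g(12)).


g(12) = 87
f(87) = 84

84


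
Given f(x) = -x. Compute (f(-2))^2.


f(-2) = 2
(2)^2 = 4

4


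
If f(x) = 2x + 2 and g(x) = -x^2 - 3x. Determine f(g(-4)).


g(-4) = -4
f(-4) = -6

-6


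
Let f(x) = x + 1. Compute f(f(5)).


f(5) = 6
f(6) = 7

7


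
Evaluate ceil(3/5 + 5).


3/5 = 0.6
0.6 + 5 = 5.6
ceil(5.6) = 6

6


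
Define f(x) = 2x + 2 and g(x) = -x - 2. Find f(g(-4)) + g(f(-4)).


f(g(-4)) = 6
g(f(-4)) = 4
Sum = 10

10


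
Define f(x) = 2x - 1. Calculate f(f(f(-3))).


f(-3) = -7
f(-7) = -15
f(-15) = -31

-31


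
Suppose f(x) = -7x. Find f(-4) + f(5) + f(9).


f(-4) = 28
f(5) = -35
f(9) = -63
Sum = -70

-70


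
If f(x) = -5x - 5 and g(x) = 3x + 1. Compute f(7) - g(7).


-62


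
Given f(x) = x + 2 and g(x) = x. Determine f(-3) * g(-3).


f(-3) = -1
g(-3) = -3
Product = 3

3


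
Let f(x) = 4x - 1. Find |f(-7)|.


29


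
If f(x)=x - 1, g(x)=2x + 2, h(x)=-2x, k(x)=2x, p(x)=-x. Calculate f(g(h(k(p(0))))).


1


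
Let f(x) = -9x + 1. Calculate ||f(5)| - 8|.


f(5) = -44
|-44| = 44
|44 - 8| = 36

36


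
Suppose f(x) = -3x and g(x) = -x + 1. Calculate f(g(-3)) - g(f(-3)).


f(g(-3)) = -12
g(f(-3)) = -8
Difference = -4

-4


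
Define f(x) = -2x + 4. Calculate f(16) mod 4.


f(16) = -28
-28 mod 4 = 0

0


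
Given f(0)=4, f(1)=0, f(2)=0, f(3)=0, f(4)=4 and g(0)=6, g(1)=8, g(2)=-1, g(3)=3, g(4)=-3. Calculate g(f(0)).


f(0) = 4
g(4) = -3

-3


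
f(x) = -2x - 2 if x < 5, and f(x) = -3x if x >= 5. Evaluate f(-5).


8


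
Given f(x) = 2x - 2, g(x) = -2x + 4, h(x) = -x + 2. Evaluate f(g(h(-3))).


h(-3) = 5
g(5) = -6
f(-6) = -14

-14


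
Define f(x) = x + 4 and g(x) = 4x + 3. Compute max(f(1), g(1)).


7


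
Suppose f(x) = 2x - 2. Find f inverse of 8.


Solve 2x - 2 = 8
x = (8 + 2) / 2 = 5

5


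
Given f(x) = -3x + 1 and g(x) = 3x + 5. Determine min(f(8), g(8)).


f(8) = -23
g(8) = 29
min = -23

-23


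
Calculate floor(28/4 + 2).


9


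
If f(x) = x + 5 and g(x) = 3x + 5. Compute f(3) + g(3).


f(3) = 8
g(3) = 14
Sum = 22

22


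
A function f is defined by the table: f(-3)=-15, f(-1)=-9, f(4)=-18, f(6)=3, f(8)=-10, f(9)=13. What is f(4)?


Reading from the table at x = 4

-18


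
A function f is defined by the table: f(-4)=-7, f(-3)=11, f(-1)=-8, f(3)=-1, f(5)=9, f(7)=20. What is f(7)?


Reading from the table at x = 7

20


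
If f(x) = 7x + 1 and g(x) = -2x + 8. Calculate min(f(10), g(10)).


-12


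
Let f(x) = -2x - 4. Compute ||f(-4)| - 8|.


f(-4) = 4
|4| = 4
|4 - 8| = 4

4


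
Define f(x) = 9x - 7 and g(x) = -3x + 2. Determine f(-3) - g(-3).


f(-3) = -34
g(-3) = 11
Difference = -45

-45


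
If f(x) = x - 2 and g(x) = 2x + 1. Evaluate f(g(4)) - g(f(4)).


2


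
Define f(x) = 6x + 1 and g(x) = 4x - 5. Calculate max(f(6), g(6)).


37


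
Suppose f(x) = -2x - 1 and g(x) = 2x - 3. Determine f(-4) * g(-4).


f(-4) = 7
g(-4) = -11
Product = -77

-77


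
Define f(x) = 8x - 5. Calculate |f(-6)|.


53


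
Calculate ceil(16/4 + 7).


16/4 = 4
4 + 7 = 11
ceil(11) = 11

11


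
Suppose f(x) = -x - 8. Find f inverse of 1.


Solve -x - 8 = 1
x = (1 + 8) / (-1) = -9

-9


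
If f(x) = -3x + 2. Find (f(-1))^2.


25


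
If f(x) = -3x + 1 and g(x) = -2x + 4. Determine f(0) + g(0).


f(0) = 1
g(0) = 4
Sum = 5

5


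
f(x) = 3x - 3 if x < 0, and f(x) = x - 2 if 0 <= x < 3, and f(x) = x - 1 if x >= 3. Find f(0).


-2


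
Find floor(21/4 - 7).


-2


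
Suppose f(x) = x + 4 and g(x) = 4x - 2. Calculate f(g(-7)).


g(-7) = -30
f(-30) = -26

-26


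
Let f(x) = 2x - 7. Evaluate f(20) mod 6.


3


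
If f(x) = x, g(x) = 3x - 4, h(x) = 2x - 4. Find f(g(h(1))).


h(1) = -2
g(-2) = -10
f(-10) = -10

-10


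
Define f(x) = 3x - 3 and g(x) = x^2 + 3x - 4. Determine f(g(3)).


g(3) = 14
f(14) = 39

39


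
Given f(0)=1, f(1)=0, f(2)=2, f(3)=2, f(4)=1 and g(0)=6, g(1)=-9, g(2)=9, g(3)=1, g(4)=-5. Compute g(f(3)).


f(3) = 2
g(2) = 9

9


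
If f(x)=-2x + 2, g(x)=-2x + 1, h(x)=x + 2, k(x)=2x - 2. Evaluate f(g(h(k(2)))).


k(2) = 2
h(2) = 4
g(4) = -7
f(-7) = 16

16


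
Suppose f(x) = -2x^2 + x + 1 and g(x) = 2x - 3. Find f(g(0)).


-20


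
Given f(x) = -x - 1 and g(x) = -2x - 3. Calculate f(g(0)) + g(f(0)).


f(g(0)) = 2
g(f(0)) = -1
Sum = 1

1


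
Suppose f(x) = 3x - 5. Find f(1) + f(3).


f(1) = -2
f(3) = 4
Sum = 2

2


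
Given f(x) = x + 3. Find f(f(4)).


f(4) = 7
f(7) = 10

10


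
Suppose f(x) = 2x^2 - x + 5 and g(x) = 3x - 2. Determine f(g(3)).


g(3) = 7
f(7) = 2*(7)^2 - 1*(7) + 5 = 96

96


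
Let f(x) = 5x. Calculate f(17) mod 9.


4


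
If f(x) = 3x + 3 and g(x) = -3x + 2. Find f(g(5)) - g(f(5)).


16


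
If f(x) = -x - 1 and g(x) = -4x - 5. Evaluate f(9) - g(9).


f(9) = -10
g(9) = -41
Difference = 31

31


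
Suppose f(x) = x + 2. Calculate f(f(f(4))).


f(4) = 6
f(6) = 8
f(8) = 10

10


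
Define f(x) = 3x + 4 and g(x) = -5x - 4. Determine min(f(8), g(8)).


f(8) = 28
g(8) = -44
min = -44

-44


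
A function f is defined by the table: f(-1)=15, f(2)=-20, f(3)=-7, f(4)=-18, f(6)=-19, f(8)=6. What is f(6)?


Reading from the table at x = 6

-19


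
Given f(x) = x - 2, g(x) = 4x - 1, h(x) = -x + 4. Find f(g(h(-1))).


h(-1) = 5
g(5) = 19
f(19) = 17

17


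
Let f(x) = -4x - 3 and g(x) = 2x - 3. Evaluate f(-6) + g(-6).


6


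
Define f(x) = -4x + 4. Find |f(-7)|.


f(-7) = 32
|32| = 32

32


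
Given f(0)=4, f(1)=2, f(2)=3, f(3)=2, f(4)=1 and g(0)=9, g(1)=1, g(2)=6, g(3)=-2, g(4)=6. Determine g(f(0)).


6


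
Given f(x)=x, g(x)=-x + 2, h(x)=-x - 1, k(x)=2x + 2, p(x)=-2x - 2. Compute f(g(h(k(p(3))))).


p(3) = -8
k(-8) = -14
h(-14) = 13
g(13) = -11
f(-11) = -11

-11


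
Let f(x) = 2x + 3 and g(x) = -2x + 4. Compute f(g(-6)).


g(-6) = 16
f(16) = 35

35


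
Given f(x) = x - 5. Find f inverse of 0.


Solve x - 5 = 0
x = (0 + 5) / 1 = 5

5


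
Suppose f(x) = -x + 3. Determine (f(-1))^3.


f(-1) = 4
(4)^3 = 64

64


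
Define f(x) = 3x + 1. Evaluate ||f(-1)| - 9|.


7


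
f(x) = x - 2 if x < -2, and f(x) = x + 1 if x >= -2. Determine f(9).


9 satisfies x >= -2
f(9) = 10

10


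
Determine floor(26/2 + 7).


26/2 = 13
13 + 7 = 20
floor(20) = 20

20


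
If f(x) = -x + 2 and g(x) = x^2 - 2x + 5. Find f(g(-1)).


g(-1) = 8
f(8) = -6

-6


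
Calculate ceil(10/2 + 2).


10/2 = 5
5 + 2 = 7
ceil(7) = 7

7


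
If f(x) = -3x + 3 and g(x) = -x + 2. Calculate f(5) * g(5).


f(5) = -12
g(5) = -3
Product = 36

36


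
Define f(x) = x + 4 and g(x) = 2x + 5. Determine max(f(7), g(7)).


f(7) = 11
g(7) = 19
max = 19

19


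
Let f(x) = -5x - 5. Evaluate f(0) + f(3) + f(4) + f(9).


f(0) = -5
f(3) = -20
f(4) = -25
f(9) = -50
Sum = -100

-100


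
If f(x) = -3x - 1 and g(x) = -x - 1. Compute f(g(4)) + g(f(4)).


f(g(4)) = 14
g(f(4)) = 12
Sum = 26

26


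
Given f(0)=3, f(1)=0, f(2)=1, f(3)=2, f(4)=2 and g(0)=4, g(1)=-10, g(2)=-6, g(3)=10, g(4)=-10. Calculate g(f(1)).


4


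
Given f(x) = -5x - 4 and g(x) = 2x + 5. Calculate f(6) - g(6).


f(6) = -34
g(6) = 17
Difference = -51

-51


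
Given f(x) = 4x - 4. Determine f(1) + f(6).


f(1) = 0
f(6) = 20
Sum = 20

20


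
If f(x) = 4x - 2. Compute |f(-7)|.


f(-7) = -30
|-30| = 30

30


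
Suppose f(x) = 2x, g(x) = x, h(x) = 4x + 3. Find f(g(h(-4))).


h(-4) = -13
g(-13) = -13
f(-13) = -26

-26


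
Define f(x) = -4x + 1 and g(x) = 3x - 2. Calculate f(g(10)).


g(10) = 28
f(28) = -111

-111


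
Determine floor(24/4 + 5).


11


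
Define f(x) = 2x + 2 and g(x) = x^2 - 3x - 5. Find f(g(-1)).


g(-1) = -1
f(-1) = 0

0


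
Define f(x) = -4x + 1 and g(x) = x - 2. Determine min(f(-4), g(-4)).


-6


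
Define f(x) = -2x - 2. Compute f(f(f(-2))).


f(-2) = 2
f(2) = -6
f(-6) = 10

10


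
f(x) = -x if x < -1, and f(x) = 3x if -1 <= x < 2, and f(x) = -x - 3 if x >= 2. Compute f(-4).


-4 satisfies x < -1
f(-4) = 4

4


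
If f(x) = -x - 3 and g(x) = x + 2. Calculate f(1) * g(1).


f(1) = -4
g(1) = 3
Product = -12

-12


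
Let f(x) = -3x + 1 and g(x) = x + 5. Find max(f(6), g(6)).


f(6) = -17
g(6) = 11
max = 11

11


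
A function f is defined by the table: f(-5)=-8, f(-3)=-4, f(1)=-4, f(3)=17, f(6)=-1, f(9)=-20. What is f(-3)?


-4


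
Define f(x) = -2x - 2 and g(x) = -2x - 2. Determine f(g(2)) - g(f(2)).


0


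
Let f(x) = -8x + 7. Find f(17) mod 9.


6


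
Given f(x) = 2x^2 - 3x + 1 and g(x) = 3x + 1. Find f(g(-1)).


g(-1) = -2
f(-2) = 2*(-2)^2 - 3*(-2) + 1 = 15

15


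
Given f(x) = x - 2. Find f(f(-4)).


f(-4) = -6
f(-6) = -8

-8


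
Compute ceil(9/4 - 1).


9/4 = 2.25
2.25 - 1 = 1.25
ceil(1.25) = 2

2


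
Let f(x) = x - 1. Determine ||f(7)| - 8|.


f(7) = 6
|6| = 6
|6 - 8| = 2

2


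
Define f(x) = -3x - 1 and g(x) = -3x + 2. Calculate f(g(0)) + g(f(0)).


f(g(0)) = -7
g(f(0)) = 5
Sum = -2

-2


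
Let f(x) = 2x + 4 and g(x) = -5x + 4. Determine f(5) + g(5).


f(5) = 14
g(5) = -21
Sum = -7

-7


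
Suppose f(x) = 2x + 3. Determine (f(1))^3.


125


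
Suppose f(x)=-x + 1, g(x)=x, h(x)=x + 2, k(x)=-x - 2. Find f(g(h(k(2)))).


k(2) = -4
h(-4) = -2
g(-2) = -2
f(-2) = 3

3


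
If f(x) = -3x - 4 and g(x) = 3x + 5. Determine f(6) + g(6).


f(6) = -22
g(6) = 23
Sum = 1

1


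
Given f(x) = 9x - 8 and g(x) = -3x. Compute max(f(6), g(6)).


f(6) = 46
g(6) = -18
max = 46

46


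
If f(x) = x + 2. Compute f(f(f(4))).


f(4) = 6
f(6) = 8
f(8) = 10

10


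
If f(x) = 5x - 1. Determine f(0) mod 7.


f(0) = -1
-1 mod 7 = 6

6


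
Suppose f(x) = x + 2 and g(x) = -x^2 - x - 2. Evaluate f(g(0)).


g(0) = -2
f(-2) = 0

0


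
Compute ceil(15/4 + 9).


15/4 = 3.75
3.75 + 9 = 12.75
ceil(12.75) = 13

13


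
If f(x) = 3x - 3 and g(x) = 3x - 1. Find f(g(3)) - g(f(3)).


f(g(3)) = 21
g(f(3)) = 17
Difference = 4

4


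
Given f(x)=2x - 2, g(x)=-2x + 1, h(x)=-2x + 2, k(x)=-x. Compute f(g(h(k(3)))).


k(3) = -3
h(-3) = 8
g(8) = -15
f(-15) = -32

-32


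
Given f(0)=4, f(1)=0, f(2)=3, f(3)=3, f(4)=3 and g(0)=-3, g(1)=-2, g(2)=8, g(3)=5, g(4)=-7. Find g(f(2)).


f(2) = 3
g(3) = 5

5


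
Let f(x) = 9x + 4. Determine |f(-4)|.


f(-4) = -32
|-32| = 32

32


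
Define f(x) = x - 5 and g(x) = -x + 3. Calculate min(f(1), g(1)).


f(1) = -4
g(1) = 2
min = -4

-4


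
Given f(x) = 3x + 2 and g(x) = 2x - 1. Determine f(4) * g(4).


f(4) = 14
g(4) = 7
Product = 98

98


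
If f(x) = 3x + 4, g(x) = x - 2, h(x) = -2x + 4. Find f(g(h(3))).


h(3) = -2
g(-2) = -4
f(-4) = -8

-8


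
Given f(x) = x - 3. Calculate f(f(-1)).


-7


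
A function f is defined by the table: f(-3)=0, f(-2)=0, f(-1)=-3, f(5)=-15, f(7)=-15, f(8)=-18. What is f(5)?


-15


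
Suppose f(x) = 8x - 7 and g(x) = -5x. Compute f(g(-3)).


g(-3) = 15
f(15) = 113

113


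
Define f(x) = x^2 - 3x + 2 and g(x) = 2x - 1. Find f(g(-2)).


g(-2) = -5
f(-5) = 1*(-5)^2 - 3*(-5) + 2 = 42

42


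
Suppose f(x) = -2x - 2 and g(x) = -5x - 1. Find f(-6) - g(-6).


f(-6) = 10
g(-6) = 29
Difference = -19

-19


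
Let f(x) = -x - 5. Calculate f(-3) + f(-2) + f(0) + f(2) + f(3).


f(-3) = -2
f(-2) = -3
f(0) = -5
f(2) = -7
f(3) = -8
Sum = -25

-25


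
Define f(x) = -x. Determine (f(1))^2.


f(1) = -1
(-1)^2 = 1

1


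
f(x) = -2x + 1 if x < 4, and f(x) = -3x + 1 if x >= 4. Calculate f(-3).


7


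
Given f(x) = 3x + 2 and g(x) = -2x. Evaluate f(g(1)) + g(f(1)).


f(g(1)) = -4
g(f(1)) = -10
Sum = -14

-14


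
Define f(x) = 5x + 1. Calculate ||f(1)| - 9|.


3


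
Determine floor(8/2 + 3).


8/2 = 4
4 + 3 = 7
floor(7) = 7

7


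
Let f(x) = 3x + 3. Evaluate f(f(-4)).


f(-4) = -9
f(-9) = -24

-24


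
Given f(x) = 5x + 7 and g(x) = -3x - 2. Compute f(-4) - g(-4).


-23


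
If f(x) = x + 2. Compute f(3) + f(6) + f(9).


f(3) = 5
f(6) = 8
f(9) = 11
Sum = 24

24


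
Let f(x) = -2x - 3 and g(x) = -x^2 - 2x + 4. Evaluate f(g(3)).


19


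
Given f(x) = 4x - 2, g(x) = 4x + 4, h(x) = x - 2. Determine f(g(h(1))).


h(1) = -1
g(-1) = 0
f(0) = -2

-2


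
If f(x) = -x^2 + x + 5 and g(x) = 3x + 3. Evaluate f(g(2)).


g(2) = 9
f(9) = (-1)*(9)^2 + 1*(9) + 5 = -67

-67


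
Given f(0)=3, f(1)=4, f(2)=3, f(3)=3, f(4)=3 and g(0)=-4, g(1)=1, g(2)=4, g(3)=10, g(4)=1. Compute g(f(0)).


f(0) = 3
g(3) = 10

10


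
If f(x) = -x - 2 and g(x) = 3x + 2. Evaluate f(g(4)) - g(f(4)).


f(g(4)) = -16
g(f(4)) = -16
Difference = 0

0


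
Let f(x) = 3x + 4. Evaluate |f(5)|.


19


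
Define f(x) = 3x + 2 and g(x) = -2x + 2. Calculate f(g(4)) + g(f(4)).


f(g(4)) = -16
g(f(4)) = -26
Sum = -42

-42


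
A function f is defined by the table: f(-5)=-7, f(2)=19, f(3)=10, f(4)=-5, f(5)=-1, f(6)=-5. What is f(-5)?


Reading from the table at x = -5

-7


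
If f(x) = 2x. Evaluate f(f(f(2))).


f(2) = 4
f(4) = 8
f(8) = 16

16


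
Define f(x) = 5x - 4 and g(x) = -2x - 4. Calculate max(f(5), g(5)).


21


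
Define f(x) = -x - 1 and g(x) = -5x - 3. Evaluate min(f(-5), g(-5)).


4


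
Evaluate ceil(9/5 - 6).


-4


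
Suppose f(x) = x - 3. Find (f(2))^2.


f(2) = -1
(-1)^2 = 1

1


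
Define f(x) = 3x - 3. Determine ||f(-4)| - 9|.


f(-4) = -15
|-15| = 15
|15 - 9| = 6

6


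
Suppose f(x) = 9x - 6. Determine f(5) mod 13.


f(5) = 39
39 mod 13 = 0

0


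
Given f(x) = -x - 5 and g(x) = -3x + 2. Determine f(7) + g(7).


f(7) = -12
g(7) = -19
Sum = -31

-31


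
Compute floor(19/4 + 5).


19/4 = 4.75
4.75 + 5 = 9.75
floor(9.75) = 9

9


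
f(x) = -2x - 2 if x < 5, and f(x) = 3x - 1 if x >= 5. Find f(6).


17


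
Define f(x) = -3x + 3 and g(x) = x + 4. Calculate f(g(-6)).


g(-6) = -2
f(-2) = 9

9


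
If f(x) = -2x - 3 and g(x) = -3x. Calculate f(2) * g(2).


f(2) = -7
g(2) = -6
Product = 42

42


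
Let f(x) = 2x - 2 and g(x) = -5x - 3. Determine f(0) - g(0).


f(0) = -2
g(0) = -3
Difference = 1

1


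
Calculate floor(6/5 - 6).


6/5 = 1.2
1.2 - 6 = -4.8
floor(-4.8) = -5

-5


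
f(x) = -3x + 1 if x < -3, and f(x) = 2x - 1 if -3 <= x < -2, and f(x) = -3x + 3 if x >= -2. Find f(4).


4 satisfies x >= -2
f(4) = -9

-9


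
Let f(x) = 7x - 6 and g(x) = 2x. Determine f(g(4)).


g(4) = 8
f(8) = 50

50


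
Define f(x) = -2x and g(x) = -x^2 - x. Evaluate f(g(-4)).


24


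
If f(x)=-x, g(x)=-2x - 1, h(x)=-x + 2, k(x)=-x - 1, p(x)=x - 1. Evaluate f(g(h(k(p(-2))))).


p(-2) = -3
k(-3) = 2
h(2) = 0
g(0) = -1
f(-1) = 1

1


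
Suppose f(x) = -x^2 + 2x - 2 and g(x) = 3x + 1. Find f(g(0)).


-1


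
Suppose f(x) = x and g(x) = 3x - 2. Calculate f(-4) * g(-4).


f(-4) = -4
g(-4) = -14
Product = 56

56


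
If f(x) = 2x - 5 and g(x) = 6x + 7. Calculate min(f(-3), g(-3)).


-11


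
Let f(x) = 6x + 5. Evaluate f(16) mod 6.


f(16) = 101
101 mod 6 = 5

5


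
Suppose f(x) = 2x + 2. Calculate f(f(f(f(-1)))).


f(-1) = 0
f(0) = 2
f(2) = 6
f(6) = 14

14


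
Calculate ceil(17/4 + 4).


17/4 = 4.25
4.25 + 4 = 8.25
ceil(8.25) = 9

9


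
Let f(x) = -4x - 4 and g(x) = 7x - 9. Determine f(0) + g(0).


f(0) = -4
g(0) = -9
Sum = -13

-13


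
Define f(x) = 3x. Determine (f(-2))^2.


f(-2) = -6
(-6)^2 = 36

36


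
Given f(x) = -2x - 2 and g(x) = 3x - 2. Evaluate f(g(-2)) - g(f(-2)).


10


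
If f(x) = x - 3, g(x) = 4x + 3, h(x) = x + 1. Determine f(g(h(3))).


h(3) = 4
g(4) = 19
f(19) = 16

16


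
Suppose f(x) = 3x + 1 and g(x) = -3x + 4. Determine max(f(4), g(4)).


13


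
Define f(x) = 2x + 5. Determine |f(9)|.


23


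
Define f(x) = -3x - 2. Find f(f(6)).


f(6) = -20
f(-20) = 58

58


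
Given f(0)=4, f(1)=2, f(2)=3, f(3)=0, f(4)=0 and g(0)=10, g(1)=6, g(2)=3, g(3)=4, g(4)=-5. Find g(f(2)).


f(2) = 3
g(3) = 4

4


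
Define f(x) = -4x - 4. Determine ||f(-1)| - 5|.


5


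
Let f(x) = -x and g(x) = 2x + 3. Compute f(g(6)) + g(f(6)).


f(g(6)) = -15
g(f(6)) = -9
Sum = -24

-24


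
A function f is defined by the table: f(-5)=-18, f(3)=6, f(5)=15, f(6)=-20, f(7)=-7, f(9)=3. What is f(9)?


Reading from the table at x = 9

3


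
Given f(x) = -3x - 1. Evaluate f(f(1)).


f(1) = -4
f(-4) = 11

11


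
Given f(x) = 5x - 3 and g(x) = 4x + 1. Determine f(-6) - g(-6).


f(-6) = -33
g(-6) = -23
Difference = -10

-10


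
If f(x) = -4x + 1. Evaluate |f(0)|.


f(0) = 1
|1| = 1

1


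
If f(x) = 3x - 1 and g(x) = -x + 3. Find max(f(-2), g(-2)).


f(-2) = -7
g(-2) = 5
max = 5

5


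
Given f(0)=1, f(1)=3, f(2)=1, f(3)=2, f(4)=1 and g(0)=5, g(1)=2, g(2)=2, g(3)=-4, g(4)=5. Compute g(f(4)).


f(4) = 1
g(1) = 2

2


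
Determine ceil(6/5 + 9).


11


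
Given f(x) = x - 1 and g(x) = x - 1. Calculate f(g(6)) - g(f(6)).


f(g(6)) = 4
g(f(6)) = 4
Difference = 0

0


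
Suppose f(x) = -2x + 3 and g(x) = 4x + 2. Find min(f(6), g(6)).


-9


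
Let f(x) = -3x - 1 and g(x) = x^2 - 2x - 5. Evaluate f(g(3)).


g(3) = -2
f(-2) = 5

5


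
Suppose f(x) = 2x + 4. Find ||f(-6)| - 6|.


2


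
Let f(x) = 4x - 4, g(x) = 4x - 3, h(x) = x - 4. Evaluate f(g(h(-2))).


h(-2) = -6
g(-6) = -27
f(-27) = -112

-112


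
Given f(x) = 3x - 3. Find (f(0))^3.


-27


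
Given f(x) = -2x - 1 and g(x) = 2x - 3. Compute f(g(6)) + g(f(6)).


f(g(6)) = -19
g(f(6)) = -29
Sum = -48

-48


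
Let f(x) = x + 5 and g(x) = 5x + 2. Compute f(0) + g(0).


7


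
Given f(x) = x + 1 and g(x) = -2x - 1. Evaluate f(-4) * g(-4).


f(-4) = -3
g(-4) = 7
Product = -21

-21


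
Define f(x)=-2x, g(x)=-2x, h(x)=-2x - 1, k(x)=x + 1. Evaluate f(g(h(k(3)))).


k(3) = 4
h(4) = -9
g(-9) = 18
f(18) = -36

-36


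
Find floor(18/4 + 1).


18/4 = 4.5
4.5 + 1 = 5.5
floor(5.5) = 5

5
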